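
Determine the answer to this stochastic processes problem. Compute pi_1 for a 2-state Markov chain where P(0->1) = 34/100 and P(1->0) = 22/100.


Stationary distribution: pi_0 = p10/(p01+p10), pi_1 = p01/(p01+p10)
p01 = 0.3400, p10 = 0.2200
pi_1 = 0.6071

0.6071


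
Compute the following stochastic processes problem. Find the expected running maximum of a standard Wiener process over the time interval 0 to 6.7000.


E(max B(s)) = sqrt(2t/pi)
= sqrt(2*6.7000/pi)
= sqrt(4.2654)
= 2.0653

2.0653


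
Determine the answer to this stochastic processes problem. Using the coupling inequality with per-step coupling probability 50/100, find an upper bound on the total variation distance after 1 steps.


TV distance bound <= (1-delta)^n
= (1 - 0.5000)^1
= 0.5000^1
= 0.5000

0.5000


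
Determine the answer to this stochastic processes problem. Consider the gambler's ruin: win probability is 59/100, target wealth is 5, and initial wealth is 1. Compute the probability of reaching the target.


Gambler's ruin formula:
r = q/p = 0.4100/0.5900 = 0.6949
P(win) = (1 - r^i)/(1 - r^N)
= (1 - 0.6949^1)/(1 - 0.6949^5)
= 0.3641

0.3641


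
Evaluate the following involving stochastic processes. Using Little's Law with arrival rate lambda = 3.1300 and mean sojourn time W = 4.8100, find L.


Little's Law: L = lambda * W
= 3.1300 * 4.8100
= 15.0553

15.0553


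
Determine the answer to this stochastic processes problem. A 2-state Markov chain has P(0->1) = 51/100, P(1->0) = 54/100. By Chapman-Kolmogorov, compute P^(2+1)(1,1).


P^3 = P^2 * P^1
Computing via matrix multiplication of the transition matrix.
Entry (1,1) of P^3 = 0.4857

0.4857


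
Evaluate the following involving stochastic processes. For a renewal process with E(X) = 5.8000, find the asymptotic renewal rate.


Long-run renewal rate = 1/E(X)
= 1/5.8000
= 0.1724

0.1724


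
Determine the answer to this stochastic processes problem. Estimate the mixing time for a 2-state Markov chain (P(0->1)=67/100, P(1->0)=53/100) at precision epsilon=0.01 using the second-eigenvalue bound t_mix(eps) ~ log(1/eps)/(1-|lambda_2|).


lambda_2 = |1 - p01 - p10| = |1 - 0.6700 - 0.5300| = 0.2000
t_mix ~ log(1/eps)/(1 - |lambda_2|)
= log(100)/(1 - 0.2000) = 4.6052/0.8000
= 5.7565

5.7565


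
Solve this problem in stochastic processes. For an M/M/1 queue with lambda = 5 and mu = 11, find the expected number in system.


rho = 5/11 = 0.4545
L = rho/(1-rho)
= 0.4545/0.5455
= 0.8333

0.8333


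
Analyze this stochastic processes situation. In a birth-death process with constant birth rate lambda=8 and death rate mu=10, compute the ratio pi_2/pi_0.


For birth-death process, pi_n/pi_0 = (lambda/mu)^n
= (8/10)^2
= 0.6400

0.6400


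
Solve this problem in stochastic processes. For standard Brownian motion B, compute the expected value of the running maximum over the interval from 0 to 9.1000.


E(max B(s)) = sqrt(2t/pi)
= sqrt(2*9.1000/pi)
= sqrt(5.7932)
= 2.4069

2.4069


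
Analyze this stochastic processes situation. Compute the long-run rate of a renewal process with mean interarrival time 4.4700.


Long-run renewal rate = 1/E(X)
= 1/4.4700
= 0.2237

0.2237


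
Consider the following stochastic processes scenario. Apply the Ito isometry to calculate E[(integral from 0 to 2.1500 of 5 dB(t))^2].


By Ito isometry: E[(int f dB)^2] = int f^2 dt
= 5^2 * 2.1500
= 25 * 2.1500 = 53.7500

53.7500


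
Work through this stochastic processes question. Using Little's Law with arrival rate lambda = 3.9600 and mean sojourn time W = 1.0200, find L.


Little's Law: L = lambda * W
= 3.9600 * 1.0200
= 4.0392

4.0392


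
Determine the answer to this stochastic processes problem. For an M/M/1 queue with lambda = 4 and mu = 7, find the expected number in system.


rho = 4/7 = 0.5714
L = rho/(1-rho)
= 0.5714/0.4286
= 1.3333

1.3333


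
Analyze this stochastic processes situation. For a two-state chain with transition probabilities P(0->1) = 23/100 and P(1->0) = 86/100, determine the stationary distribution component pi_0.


Stationary distribution: pi_0 = p10/(p01+p10), pi_1 = p01/(p01+p10)
p01 = 0.2300, p10 = 0.8600
pi_0 = 0.7890

0.7890


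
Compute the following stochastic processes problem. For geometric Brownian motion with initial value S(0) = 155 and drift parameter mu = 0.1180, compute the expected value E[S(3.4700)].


E[S(t)] = S(0) * exp(mu * t)
= 155 * exp(0.1180 * 3.4700)
= 155 * 1.5060
= 233.4307

233.4307


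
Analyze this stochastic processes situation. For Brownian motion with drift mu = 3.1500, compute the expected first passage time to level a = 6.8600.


Expected first passage time = a/mu
= 6.8600/3.1500
= 2.1778

2.1778


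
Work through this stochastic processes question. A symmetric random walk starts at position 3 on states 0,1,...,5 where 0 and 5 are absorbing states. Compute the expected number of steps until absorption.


For symmetric RW on 0,...,N with absorbing barriers, E(i) = i*(N-i)
E(3) = 3 * 2 = 6

6


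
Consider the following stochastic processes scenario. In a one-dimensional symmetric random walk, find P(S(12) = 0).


P(S(12) = 0) = C(12,6) / 4^6
= 924 / 4096
= 0.2256

0.2256


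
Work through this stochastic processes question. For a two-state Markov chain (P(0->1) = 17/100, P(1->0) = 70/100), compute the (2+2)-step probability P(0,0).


P^4 = P^2 * P^2
Computing via matrix multiplication of the transition matrix.
Entry (0,0) of P^4 = 0.8047

0.8047


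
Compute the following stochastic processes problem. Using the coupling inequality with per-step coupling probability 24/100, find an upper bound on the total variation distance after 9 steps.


TV distance bound <= (1-delta)^n
= (1 - 0.2400)^9
= 0.7600^9
= 0.0846

0.0846


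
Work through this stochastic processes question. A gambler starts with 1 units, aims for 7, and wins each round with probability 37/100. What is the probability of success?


Gambler's ruin formula:
r = q/p = 0.6300/0.3700 = 1.7027
P(win) = (1 - r^i)/(1 - r^N)
= (1 - 1.7027^1)/(1 - 1.7027^7)
= 0.0174

0.0174


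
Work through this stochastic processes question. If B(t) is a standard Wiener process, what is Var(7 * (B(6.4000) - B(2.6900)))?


Var(alpha*(B(t)-B(s))) = alpha^2 * (t-s)
= 7^2 * (6.4000 - 2.6900)
= 49 * 3.7100
= 181.7900

181.7900


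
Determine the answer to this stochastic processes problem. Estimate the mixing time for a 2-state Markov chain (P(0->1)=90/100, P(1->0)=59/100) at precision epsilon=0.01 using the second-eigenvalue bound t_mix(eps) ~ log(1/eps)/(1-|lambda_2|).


lambda_2 = |1 - p01 - p10| = |1 - 0.9000 - 0.5900| = 0.4900
t_mix ~ log(1/eps)/(1 - |lambda_2|)
= log(100)/(1 - 0.4900) = 4.6052/0.5100
= 9.0297

9.0297


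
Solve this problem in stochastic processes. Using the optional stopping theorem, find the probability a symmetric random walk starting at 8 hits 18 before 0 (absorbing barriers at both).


By optional stopping theorem: E(M at tau) = M(0) = 8
P(hit 18)*18 + P(hit 0)*0 = 8
P(hit 18) = (8 - 0)/(18 - 0) = 4/9 = 0.4444

0.4444


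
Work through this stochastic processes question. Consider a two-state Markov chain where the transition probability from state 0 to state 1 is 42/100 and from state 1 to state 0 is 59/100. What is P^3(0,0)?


Computing P^3 by matrix multiplication.
P = [[0.5800, 0.4200], [0.5900, 0.4100]]
After raising P to the power 3:
P^3(0,0) = 0.5842

0.5842


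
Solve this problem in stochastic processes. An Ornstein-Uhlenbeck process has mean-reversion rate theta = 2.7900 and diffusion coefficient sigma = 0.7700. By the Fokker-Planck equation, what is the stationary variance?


Stationary variance = sigma^2 / (2*theta)
= 0.7700^2 / (2*2.7900)
= 0.5929 / 5.5800
= 0.1063

0.1063


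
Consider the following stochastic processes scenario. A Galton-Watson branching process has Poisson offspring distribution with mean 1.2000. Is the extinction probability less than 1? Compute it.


Since mu = 1.2000 > 1, extinction prob q < 1.
Solve s = exp(mu*(s-1)) iteratively.
q = 0.6863

0.6863


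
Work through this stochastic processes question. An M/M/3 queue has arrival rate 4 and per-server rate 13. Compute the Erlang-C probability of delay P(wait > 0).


a = lambda/mu = 0.3077
rho = a/c = 0.1026
Erlang-C formula applied:
C(c,a) = 0.0040

0.0040


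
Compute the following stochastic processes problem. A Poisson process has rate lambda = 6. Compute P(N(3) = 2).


P(N(t)=k) = (lambda*t)^k * exp(-lambda*t) / k!
lambda*t = 18
= 18^2 * exp(-18) / 2!
= 324 * 1.5230e-08 / 2
= 2.4673e-06

2.4673e-06


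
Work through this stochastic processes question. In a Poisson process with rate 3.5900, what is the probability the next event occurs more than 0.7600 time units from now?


P(X > t) = exp(-lambda * t)
= exp(-3.5900 * 0.7600)
= exp(-2.7284) = 0.0653

0.0653


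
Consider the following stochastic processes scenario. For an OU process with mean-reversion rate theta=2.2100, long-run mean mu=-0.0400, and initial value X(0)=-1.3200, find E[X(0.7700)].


E[X(t)] = mu + (X(0) - mu)*exp(-theta*t)
= -0.0400 + (-1.3200 - -0.0400)*exp(-2.2100*0.7700)
= -0.0400 + -1.2800 * 0.1824
= -0.2734

-0.2734


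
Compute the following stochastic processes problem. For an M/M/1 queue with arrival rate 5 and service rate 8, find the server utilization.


rho = lambda/mu
= 5/8
= 0.6250

0.6250


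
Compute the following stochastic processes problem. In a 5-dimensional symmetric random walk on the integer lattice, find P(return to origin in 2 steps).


P(return in 2 steps) = P(reverse first step) = 1/(2d)
= 1/10
= 0.1000

0.1000


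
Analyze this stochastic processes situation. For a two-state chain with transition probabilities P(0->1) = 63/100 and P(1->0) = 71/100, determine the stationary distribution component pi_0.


Stationary distribution: pi_0 = p10/(p01+p10), pi_1 = p01/(p01+p10)
p01 = 0.6300, p10 = 0.7100
pi_0 = 0.5299

0.5299


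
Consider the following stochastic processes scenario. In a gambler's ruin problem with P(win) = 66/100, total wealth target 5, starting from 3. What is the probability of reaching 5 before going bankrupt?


Gambler's ruin formula:
r = q/p = 0.3400/0.6600 = 0.5152
P(win) = (1 - r^i)/(1 - r^N)
= (1 - 0.5152^3)/(1 - 0.5152^5)
= 0.8958

0.8958


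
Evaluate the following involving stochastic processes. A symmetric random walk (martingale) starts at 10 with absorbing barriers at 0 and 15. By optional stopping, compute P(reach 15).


By optional stopping theorem: E(M at tau) = M(0) = 10
P(hit 15)*15 + P(hit 0)*0 = 10
P(hit 15) = (10 - 0)/(15 - 0) = 2/3 = 0.6667

0.6667


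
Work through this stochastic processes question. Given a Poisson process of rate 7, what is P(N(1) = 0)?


P(N(t)=k) = (lambda*t)^k * exp(-lambda*t) / k!
lambda*t = 7
= 7^0 * exp(-7) / 0!
= 1 * 9.1188e-04 / 1
= 9.1188e-04

9.1188e-04


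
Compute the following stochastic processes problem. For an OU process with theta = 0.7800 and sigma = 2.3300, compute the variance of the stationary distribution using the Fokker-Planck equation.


Stationary variance = sigma^2 / (2*theta)
= 2.3300^2 / (2*0.7800)
= 5.4289 / 1.5600
= 3.4801

3.4801


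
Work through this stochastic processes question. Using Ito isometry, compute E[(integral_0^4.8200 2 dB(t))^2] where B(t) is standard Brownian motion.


By Ito isometry: E[(int f dB)^2] = int f^2 dt
= 2^2 * 4.8200
= 4 * 4.8200 = 19.2800

19.2800


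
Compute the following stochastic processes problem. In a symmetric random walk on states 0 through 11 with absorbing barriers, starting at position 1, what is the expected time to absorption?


For symmetric RW on 0,...,N with absorbing barriers, E(i) = i*(N-i)
E(1) = 1 * 10 = 10

10


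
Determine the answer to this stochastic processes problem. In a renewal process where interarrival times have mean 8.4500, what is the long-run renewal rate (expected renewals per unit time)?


Long-run renewal rate = 1/E(X)
= 1/8.4500
= 0.1183

0.1183


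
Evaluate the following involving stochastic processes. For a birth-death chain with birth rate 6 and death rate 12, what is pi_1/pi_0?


For birth-death process, pi_n/pi_0 = (lambda/mu)^n
= (6/12)^1
= 0.5000

0.5000


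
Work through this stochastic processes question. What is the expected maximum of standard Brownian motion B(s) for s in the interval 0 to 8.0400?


E(max B(s)) = sqrt(2t/pi)
= sqrt(2*8.0400/pi)
= sqrt(5.1184)
= 2.2624

2.2624


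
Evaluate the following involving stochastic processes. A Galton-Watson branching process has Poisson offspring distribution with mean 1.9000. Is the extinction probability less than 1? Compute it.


Since mu = 1.9000 > 1, extinction prob q < 1.
Solve s = exp(mu*(s-1)) iteratively.
q = 0.2328

0.2328


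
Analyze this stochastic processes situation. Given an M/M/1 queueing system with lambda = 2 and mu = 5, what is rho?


rho = lambda/mu
= 2/5
= 0.4000

0.4000


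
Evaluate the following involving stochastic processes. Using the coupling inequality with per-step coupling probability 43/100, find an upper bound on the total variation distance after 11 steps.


TV distance bound <= (1-delta)^n
= (1 - 0.4300)^11
= 0.5700^11
= 0.0021

0.0021


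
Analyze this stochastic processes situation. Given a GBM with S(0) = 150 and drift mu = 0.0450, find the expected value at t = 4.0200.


E[S(t)] = S(0) * exp(mu * t)
= 150 * exp(0.0450 * 4.0200)
= 150 * 1.1983
= 179.7443

179.7443


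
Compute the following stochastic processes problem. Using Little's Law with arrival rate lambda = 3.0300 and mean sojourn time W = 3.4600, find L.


Little's Law: L = lambda * W
= 3.0300 * 3.4600
= 10.4838

10.4838


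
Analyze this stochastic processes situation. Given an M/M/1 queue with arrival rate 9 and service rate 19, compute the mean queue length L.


rho = 9/19 = 0.4737
L = rho/(1-rho)
= 0.4737/0.5263
= 0.9000

0.9000


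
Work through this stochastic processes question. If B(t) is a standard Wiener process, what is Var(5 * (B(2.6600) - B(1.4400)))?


Var(alpha*(B(t)-B(s))) = alpha^2 * (t-s)
= 5^2 * (2.6600 - 1.4400)
= 25 * 1.2200
= 30.5000

30.5000


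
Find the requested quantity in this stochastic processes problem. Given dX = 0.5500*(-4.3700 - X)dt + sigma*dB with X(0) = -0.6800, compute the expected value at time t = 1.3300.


E[X(t)] = mu + (X(0) - mu)*exp(-theta*t)
= -4.3700 + (-0.6800 - -4.3700)*exp(-0.5500*1.3300)
= -4.3700 + 3.6900 * 0.4812
= -2.5944

-2.5944


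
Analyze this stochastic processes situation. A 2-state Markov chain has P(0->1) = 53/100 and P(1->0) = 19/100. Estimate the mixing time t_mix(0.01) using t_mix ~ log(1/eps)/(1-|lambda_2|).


lambda_2 = |1 - p01 - p10| = |1 - 0.5300 - 0.1900| = 0.2800
t_mix ~ log(1/eps)/(1 - |lambda_2|)
= log(100)/(1 - 0.2800) = 4.6052/0.7200
= 6.3961

6.3961


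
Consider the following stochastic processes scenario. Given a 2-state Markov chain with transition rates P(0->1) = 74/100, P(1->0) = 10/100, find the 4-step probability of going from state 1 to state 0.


Computing P^4 by matrix multiplication.
P = [[0.2600, 0.7400], [0.1000, 0.9000]]
After raising P to the power 4:
P^4(1,0) = 0.1190

0.1190


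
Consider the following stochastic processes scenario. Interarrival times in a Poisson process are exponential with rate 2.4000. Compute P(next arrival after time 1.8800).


P(X > t) = exp(-lambda * t)
= exp(-2.4000 * 1.8800)
= exp(-4.5120) = 0.0110

0.0110


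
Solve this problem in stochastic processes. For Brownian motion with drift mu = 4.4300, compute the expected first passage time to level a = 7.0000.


Expected first passage time = a/mu
= 7.0000/4.4300
= 1.5801

1.5801


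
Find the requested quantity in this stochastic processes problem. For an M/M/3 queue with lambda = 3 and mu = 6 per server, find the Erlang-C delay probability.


a = lambda/mu = 0.5000
rho = a/c = 0.1667
Erlang-C formula applied:
C(c,a) = 0.0152

0.0152


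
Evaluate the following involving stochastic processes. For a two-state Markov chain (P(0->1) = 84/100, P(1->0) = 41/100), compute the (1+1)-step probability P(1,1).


P^2 = P^1 * P^1
Computing via matrix multiplication of the transition matrix.
Entry (1,1) of P^2 = 0.6925

0.6925


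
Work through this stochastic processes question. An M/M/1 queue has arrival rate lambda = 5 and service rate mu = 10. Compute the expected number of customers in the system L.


rho = 5/10 = 0.5000
L = rho/(1-rho)
= 0.5000/0.5000
= 1.0000

1.0000


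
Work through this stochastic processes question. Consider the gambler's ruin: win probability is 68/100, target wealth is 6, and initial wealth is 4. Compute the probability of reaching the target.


Gambler's ruin formula:
r = q/p = 0.3200/0.6800 = 0.4706
P(win) = (1 - r^i)/(1 - r^N)
= (1 - 0.4706^4)/(1 - 0.4706^6)
= 0.9614

0.9614


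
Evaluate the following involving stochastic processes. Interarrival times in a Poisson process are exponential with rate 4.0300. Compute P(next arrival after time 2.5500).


P(X > t) = exp(-lambda * t)
= exp(-4.0300 * 2.5500)
= exp(-10.2765) = 3.4433e-05

3.4433e-05


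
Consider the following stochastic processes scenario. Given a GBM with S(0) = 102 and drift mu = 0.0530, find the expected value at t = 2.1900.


E[S(t)] = S(0) * exp(mu * t)
= 102 * exp(0.0530 * 2.1900)
= 102 * 1.1231
= 114.5536

114.5536


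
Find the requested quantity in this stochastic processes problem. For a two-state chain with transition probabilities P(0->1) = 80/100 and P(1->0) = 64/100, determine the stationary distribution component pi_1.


Stationary distribution: pi_0 = p10/(p01+p10), pi_1 = p01/(p01+p10)
p01 = 0.8000, p10 = 0.6400
pi_1 = 0.5556

0.5556


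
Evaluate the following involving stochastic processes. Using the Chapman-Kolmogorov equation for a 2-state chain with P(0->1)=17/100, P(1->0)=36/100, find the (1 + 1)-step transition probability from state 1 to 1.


P^2 = P^1 * P^1
Computing via matrix multiplication of the transition matrix.
Entry (1,1) of P^2 = 0.4708

0.4708


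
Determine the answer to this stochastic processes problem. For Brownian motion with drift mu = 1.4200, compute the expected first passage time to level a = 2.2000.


Expected first passage time = a/mu
= 2.2000/1.4200
= 1.5493

1.5493


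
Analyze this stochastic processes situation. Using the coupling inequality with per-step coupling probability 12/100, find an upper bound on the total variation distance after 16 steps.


TV distance bound <= (1-delta)^n
= (1 - 0.1200)^16
= 0.8800^16
= 0.1293

0.1293


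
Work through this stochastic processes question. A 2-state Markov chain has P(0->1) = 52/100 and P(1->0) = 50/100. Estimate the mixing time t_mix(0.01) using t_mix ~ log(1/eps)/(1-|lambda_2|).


lambda_2 = |1 - p01 - p10| = |1 - 0.5200 - 0.5000| = 0.0200
t_mix ~ log(1/eps)/(1 - |lambda_2|)
= log(100)/(1 - 0.0200) = 4.6052/0.9800
= 4.6992

4.6992


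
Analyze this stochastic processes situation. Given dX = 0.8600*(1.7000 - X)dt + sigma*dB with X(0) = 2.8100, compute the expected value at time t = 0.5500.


E[X(t)] = mu + (X(0) - mu)*exp(-theta*t)
= 1.7000 + (2.8100 - 1.7000)*exp(-0.8600*0.5500)
= 1.7000 + 1.1100 * 0.6231
= 2.3917

2.3917


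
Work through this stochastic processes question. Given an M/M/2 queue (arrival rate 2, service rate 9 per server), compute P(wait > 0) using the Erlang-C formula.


a = lambda/mu = 0.2222
rho = a/c = 0.1111
Erlang-C formula applied:
C(c,a) = 0.0222

0.0222


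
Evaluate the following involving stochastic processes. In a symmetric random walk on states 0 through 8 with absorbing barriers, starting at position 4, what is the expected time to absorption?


For symmetric RW on 0,...,N with absorbing barriers, E(i) = i*(N-i)
E(4) = 4 * 4 = 16

16


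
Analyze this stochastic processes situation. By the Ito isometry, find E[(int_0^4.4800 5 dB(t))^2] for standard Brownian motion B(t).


By Ito isometry: E[(int f dB)^2] = int f^2 dt
= 5^2 * 4.4800
= 25 * 4.4800 = 112.0000

112.0000


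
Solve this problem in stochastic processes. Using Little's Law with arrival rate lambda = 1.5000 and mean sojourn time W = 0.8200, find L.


Little's Law: L = lambda * W
= 1.5000 * 0.8200
= 1.2300

1.2300


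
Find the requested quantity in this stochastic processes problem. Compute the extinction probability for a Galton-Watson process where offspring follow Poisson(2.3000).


Since mu = 2.3000 > 1, extinction prob q < 1.
Solve s = exp(mu*(s-1)) iteratively.
q = 0.1376

0.1376


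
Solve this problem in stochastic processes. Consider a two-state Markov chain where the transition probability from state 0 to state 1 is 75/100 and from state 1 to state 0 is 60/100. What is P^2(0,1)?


Computing P^2 by matrix multiplication.
P = [[0.2500, 0.7500], [0.6000, 0.4000]]
After raising P to the power 2:
P^2(0,1) = 0.4875

0.4875


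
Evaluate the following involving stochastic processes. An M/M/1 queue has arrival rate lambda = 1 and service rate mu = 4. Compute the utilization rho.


rho = lambda/mu
= 1/4
= 0.2500

0.2500


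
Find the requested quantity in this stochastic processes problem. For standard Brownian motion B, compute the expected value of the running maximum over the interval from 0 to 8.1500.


E(max B(s)) = sqrt(2t/pi)
= sqrt(2*8.1500/pi)
= sqrt(5.1885)
= 2.2778

2.2778


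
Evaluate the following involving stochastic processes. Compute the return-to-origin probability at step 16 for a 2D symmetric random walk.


P = C(16,8)^2 / 4^16
= 12870^2 / 4294967296
= 165636900 / 4294967296
= 0.0386

0.0386


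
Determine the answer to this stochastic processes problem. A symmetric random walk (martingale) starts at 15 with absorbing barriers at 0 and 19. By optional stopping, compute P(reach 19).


By optional stopping theorem: E(M at tau) = M(0) = 15
P(hit 19)*19 + P(hit 0)*0 = 15
P(hit 19) = (15 - 0)/(19 - 0) = 15/19 = 0.7895

0.7895


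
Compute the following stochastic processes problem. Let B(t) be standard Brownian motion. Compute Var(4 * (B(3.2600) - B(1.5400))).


Var(alpha*(B(t)-B(s))) = alpha^2 * (t-s)
= 4^2 * (3.2600 - 1.5400)
= 16 * 1.7200
= 27.5200

27.5200


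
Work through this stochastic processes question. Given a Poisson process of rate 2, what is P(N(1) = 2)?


P(N(t)=k) = (lambda*t)^k * exp(-lambda*t) / k!
lambda*t = 2
= 2^2 * exp(-2) / 2!
= 4 * 0.1353 / 2
= 0.2707

0.2707


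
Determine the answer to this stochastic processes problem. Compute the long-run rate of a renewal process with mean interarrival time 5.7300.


Long-run renewal rate = 1/E(X)
= 1/5.7300
= 0.1745

0.1745


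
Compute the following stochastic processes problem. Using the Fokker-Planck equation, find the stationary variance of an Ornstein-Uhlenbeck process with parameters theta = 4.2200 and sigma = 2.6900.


Stationary variance = sigma^2 / (2*theta)
= 2.6900^2 / (2*4.2200)
= 7.2361 / 8.4400
= 0.8574

0.8574


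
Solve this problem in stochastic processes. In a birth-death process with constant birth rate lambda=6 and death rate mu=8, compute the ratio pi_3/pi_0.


For birth-death process, pi_n/pi_0 = (lambda/mu)^n
= (6/8)^3
= 0.4219

0.4219


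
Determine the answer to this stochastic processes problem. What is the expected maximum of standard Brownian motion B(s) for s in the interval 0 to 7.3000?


E(max B(s)) = sqrt(2t/pi)
= sqrt(2*7.3000/pi)
= sqrt(4.6473)
= 2.1558

2.1558


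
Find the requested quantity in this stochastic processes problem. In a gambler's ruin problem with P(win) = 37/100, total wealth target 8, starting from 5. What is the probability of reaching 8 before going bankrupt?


Gambler's ruin formula:
r = q/p = 0.6300/0.3700 = 1.7027
P(win) = (1 - r^i)/(1 - r^N)
= (1 - 1.7027^5)/(1 - 1.7027^8)
= 0.1911

0.1911


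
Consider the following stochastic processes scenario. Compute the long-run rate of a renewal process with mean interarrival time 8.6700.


Long-run renewal rate = 1/E(X)
= 1/8.6700
= 0.1153

0.1153


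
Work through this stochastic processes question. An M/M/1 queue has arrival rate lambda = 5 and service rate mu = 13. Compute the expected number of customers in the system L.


rho = 5/13 = 0.3846
L = rho/(1-rho)
= 0.3846/0.6154
= 0.6250

0.6250


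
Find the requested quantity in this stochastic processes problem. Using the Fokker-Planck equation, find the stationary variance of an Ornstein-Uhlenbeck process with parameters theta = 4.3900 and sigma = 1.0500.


Stationary variance = sigma^2 / (2*theta)
= 1.0500^2 / (2*4.3900)
= 1.1025 / 8.7800
= 0.1256

0.1256


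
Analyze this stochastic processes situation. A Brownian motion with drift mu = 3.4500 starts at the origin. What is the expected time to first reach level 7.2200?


Expected first passage time = a/mu
= 7.2200/3.4500
= 2.0928

2.0928


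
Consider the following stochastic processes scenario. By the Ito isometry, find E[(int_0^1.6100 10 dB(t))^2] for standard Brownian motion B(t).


By Ito isometry: E[(int f dB)^2] = int f^2 dt
= 10^2 * 1.6100
= 100 * 1.6100 = 161.0000

161.0000


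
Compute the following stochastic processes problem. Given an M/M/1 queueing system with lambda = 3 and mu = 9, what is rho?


rho = lambda/mu
= 3/9
= 0.3333

0.3333


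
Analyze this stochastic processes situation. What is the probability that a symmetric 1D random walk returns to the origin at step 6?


P(S(6) = 0) = C(6,3) / 4^3
= 20 / 64
= 0.3125

0.3125


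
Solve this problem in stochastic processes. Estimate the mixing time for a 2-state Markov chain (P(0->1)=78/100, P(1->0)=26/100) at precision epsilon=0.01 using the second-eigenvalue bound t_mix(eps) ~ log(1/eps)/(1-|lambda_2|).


lambda_2 = |1 - p01 - p10| = |1 - 0.7800 - 0.2600| = 0.0400
t_mix ~ log(1/eps)/(1 - |lambda_2|)
= log(100)/(1 - 0.0400) = 4.6052/0.9600
= 4.7971

4.7971


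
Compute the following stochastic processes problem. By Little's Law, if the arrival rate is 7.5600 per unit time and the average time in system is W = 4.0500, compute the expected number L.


Little's Law: L = lambda * W
= 7.5600 * 4.0500
= 30.6180

30.6180


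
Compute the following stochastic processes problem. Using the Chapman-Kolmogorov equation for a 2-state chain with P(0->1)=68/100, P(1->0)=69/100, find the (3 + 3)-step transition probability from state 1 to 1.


P^6 = P^3 * P^3
Computing via matrix multiplication of the transition matrix.
Entry (1,1) of P^6 = 0.4976

0.4976


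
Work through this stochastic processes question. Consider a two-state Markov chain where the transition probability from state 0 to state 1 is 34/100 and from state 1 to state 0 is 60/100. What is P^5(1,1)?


Computing P^5 by matrix multiplication.
P = [[0.6600, 0.3400], [0.6000, 0.4000]]
After raising P to the power 5:
P^5(1,1) = 0.3617

0.3617


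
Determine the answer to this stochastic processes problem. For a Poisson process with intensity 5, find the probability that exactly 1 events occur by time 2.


P(N(t)=k) = (lambda*t)^k * exp(-lambda*t) / k!
lambda*t = 10
= 10^1 * exp(-10) / 1!
= 10 * 4.5400e-05 / 1
= 4.5400e-04

4.5400e-04


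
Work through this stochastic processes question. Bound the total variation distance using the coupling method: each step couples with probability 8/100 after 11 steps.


TV distance bound <= (1-delta)^n
= (1 - 0.0800)^11
= 0.9200^11
= 0.3996

0.3996


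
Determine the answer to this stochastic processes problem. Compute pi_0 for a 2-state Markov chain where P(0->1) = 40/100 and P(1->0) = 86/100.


Stationary distribution: pi_0 = p10/(p01+p10), pi_1 = p01/(p01+p10)
p01 = 0.4000, p10 = 0.8600
pi_0 = 0.6825

0.6825


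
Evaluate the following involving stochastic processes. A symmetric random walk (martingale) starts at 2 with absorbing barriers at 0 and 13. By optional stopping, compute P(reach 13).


By optional stopping theorem: E(M at tau) = M(0) = 2
P(hit 13)*13 + P(hit 0)*0 = 2
P(hit 13) = (2 - 0)/(13 - 0) = 2/13 = 0.1538

0.1538


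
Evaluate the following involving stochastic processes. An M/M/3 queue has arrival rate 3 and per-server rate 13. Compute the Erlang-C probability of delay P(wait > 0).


a = lambda/mu = 0.2308
rho = a/c = 0.0769
Erlang-C formula applied:
C(c,a) = 0.0018

0.0018


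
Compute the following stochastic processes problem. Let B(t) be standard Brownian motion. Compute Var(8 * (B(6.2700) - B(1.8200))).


Var(alpha*(B(t)-B(s))) = alpha^2 * (t-s)
= 8^2 * (6.2700 - 1.8200)
= 64 * 4.4500
= 284.8000

284.8000


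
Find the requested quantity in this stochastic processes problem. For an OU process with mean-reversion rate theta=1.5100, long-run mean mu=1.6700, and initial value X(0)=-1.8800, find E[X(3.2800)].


E[X(t)] = mu + (X(0) - mu)*exp(-theta*t)
= 1.6700 + (-1.8800 - 1.6700)*exp(-1.5100*3.2800)
= 1.6700 + -3.5500 * 0.0071
= 1.6449

1.6449


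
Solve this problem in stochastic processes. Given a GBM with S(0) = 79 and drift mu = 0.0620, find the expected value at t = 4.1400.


E[S(t)] = S(0) * exp(mu * t)
= 79 * exp(0.0620 * 4.1400)
= 79 * 1.2926
= 102.1179

102.1179


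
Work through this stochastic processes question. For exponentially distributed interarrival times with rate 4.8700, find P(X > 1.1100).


P(X > t) = exp(-lambda * t)
= exp(-4.8700 * 1.1100)
= exp(-5.4057) = 0.0045

0.0045


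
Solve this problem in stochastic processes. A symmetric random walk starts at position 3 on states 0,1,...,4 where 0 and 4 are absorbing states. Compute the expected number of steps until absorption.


For symmetric RW on 0,...,N with absorbing barriers, E(i) = i*(N-i)
E(3) = 3 * 1 = 3

3


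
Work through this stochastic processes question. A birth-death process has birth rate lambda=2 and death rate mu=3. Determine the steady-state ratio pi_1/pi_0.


For birth-death process, pi_n/pi_0 = (lambda/mu)^n
= (2/3)^1
= 0.6667

0.6667


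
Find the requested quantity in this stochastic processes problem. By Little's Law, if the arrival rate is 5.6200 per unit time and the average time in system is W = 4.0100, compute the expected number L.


Little's Law: L = lambda * W
= 5.6200 * 4.0100
= 22.5362

22.5362


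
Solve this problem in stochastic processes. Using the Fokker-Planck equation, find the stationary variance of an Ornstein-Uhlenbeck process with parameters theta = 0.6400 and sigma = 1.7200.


Stationary variance = sigma^2 / (2*theta)
= 1.7200^2 / (2*0.6400)
= 2.9584 / 1.2800
= 2.3112

2.3112


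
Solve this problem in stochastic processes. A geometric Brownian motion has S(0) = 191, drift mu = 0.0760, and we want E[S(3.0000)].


E[S(t)] = S(0) * exp(mu * t)
= 191 * exp(0.0760 * 3.0000)
= 191 * 1.2561
= 239.9123

239.9123


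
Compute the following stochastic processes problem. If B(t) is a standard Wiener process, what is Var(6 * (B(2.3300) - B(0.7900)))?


Var(alpha*(B(t)-B(s))) = alpha^2 * (t-s)
= 6^2 * (2.3300 - 0.7900)
= 36 * 1.5400
= 55.4400

55.4400


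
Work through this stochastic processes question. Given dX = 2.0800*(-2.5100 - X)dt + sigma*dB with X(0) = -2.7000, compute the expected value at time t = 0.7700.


E[X(t)] = mu + (X(0) - mu)*exp(-theta*t)
= -2.5100 + (-2.7000 - -2.5100)*exp(-2.0800*0.7700)
= -2.5100 + -0.1900 * 0.2016
= -2.5483

-2.5483


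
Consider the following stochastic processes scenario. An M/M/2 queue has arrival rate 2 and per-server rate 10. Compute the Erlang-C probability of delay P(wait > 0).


a = lambda/mu = 0.2000
rho = a/c = 0.1000
Erlang-C formula applied:
C(c,a) = 0.0182

0.0182


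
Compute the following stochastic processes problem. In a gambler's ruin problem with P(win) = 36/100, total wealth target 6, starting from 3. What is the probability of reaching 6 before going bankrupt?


Gambler's ruin formula:
r = q/p = 0.6400/0.3600 = 1.7778
P(win) = (1 - r^i)/(1 - r^N)
= (1 - 1.7778^3)/(1 - 1.7778^6)
= 0.1511

0.1511


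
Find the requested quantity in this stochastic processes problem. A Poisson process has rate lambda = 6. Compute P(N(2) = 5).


P(N(t)=k) = (lambda*t)^k * exp(-lambda*t) / k!
lambda*t = 12
= 12^5 * exp(-12) / 5!
= 248832 * 6.1442e-06 / 120
= 0.0127

0.0127


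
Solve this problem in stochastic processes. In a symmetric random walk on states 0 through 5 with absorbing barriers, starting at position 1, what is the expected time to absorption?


For symmetric RW on 0,...,N with absorbing barriers, E(i) = i*(N-i)
E(1) = 1 * 4 = 4

4


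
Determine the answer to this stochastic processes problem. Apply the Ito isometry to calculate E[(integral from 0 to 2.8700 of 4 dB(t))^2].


By Ito isometry: E[(int f dB)^2] = int f^2 dt
= 4^2 * 2.8700
= 16 * 2.8700 = 45.9200

45.9200


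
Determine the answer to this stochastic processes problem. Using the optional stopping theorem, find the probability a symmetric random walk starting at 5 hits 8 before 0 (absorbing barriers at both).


By optional stopping theorem: E(M at tau) = M(0) = 5
P(hit 8)*8 + P(hit 0)*0 = 5
P(hit 8) = (5 - 0)/(8 - 0) = 5/8 = 0.6250

0.6250


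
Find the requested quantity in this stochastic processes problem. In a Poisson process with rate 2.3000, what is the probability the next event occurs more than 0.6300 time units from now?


P(X > t) = exp(-lambda * t)
= exp(-2.3000 * 0.6300)
= exp(-1.4490) = 0.2348

0.2348


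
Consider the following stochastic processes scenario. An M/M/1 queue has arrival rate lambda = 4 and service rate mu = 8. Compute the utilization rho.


rho = lambda/mu
= 4/8
= 0.5000

0.5000


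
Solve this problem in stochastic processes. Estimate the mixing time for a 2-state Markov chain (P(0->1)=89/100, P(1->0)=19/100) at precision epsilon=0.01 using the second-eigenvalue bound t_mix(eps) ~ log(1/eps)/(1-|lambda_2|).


lambda_2 = |1 - p01 - p10| = |1 - 0.8900 - 0.1900| = 0.0800
t_mix ~ log(1/eps)/(1 - |lambda_2|)
= log(100)/(1 - 0.0800) = 4.6052/0.9200
= 5.0056

5.0056


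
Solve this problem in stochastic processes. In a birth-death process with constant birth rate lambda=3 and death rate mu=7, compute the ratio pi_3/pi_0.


For birth-death process, pi_n/pi_0 = (lambda/mu)^n
= (3/7)^3
= 0.0787

0.0787


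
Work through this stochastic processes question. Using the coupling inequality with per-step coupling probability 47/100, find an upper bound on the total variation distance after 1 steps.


TV distance bound <= (1-delta)^n
= (1 - 0.4700)^1
= 0.5300^1
= 0.5300

0.5300


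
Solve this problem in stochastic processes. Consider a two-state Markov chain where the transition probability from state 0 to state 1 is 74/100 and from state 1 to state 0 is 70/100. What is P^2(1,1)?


Computing P^2 by matrix multiplication.
P = [[0.2600, 0.7400], [0.7000, 0.3000]]
After raising P to the power 2:
P^2(1,1) = 0.6080

0.6080


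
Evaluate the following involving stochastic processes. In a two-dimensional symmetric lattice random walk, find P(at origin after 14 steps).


P = C(14,7)^2 / 4^14
= 3432^2 / 268435456
= 11778624 / 268435456
= 0.0439

0.0439


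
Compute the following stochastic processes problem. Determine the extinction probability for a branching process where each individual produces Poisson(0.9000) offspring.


Since mu = 0.9000 <= 1, extinction probability = 1.

1.0000


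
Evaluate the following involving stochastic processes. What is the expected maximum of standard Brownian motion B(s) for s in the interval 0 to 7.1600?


E(max B(s)) = sqrt(2t/pi)
= sqrt(2*7.1600/pi)
= sqrt(4.5582)
= 2.1350

2.1350


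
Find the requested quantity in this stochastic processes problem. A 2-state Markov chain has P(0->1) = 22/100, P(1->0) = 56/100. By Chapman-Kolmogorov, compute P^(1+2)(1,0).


P^3 = P^1 * P^2
Computing via matrix multiplication of the transition matrix.
Entry (1,0) of P^3 = 0.7103

0.7103


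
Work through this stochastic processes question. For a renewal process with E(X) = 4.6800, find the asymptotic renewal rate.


Long-run renewal rate = 1/E(X)
= 1/4.6800
= 0.2137

0.2137


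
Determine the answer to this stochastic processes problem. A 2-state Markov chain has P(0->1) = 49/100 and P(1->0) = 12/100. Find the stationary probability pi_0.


Stationary distribution: pi_0 = p10/(p01+p10), pi_1 = p01/(p01+p10)
p01 = 0.4900, p10 = 0.1200
pi_0 = 0.1967

0.1967


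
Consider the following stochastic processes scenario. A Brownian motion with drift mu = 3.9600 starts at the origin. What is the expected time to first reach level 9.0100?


Expected first passage time = a/mu
= 9.0100/3.9600
= 2.2753

2.2753


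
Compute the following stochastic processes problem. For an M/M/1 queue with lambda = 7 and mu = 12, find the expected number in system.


rho = 7/12 = 0.5833
L = rho/(1-rho)
= 0.5833/0.4167
= 1.4000

1.4000


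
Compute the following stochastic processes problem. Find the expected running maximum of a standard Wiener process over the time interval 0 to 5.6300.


E(max B(s)) = sqrt(2t/pi)
= sqrt(2*5.6300/pi)
= sqrt(3.5842)
= 1.8932

1.8932


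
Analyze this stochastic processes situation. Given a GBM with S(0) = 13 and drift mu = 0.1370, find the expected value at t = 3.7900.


E[S(t)] = S(0) * exp(mu * t)
= 13 * exp(0.1370 * 3.7900)
= 13 * 1.6807
= 21.8495

21.8495


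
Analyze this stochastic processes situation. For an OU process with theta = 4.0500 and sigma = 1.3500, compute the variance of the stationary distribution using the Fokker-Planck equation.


Stationary variance = sigma^2 / (2*theta)
= 1.3500^2 / (2*4.0500)
= 1.8225 / 8.1000
= 0.2250

0.2250


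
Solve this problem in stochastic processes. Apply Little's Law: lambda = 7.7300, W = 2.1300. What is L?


Little's Law: L = lambda * W
= 7.7300 * 2.1300
= 16.4649

16.4649


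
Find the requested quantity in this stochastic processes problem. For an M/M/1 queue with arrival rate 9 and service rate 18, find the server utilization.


rho = lambda/mu
= 9/18
= 0.5000

0.5000


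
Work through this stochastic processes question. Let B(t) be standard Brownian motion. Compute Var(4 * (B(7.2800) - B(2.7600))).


Var(alpha*(B(t)-B(s))) = alpha^2 * (t-s)
= 4^2 * (7.2800 - 2.7600)
= 16 * 4.5200
= 72.3200

72.3200


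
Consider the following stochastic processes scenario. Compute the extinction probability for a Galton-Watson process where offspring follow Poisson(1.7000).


Since mu = 1.7000 > 1, extinction prob q < 1.
Solve s = exp(mu*(s-1)) iteratively.
q = 0.3088

0.3088


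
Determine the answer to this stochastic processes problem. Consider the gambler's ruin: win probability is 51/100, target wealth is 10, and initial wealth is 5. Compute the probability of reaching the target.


Gambler's ruin formula:
r = q/p = 0.4900/0.5100 = 0.9608
P(win) = (1 - r^i)/(1 - r^N)
= (1 - 0.9608^5)/(1 - 0.9608^10)
= 0.5498

0.5498


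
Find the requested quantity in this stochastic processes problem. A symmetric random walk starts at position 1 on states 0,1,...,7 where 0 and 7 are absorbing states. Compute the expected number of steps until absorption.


For symmetric RW on 0,...,N with absorbing barriers, E(i) = i*(N-i)
E(1) = 1 * 6 = 6

6


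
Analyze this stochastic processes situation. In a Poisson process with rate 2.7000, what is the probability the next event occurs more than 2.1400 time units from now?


P(X > t) = exp(-lambda * t)
= exp(-2.7000 * 2.1400)
= exp(-5.7780) = 0.0031

0.0031


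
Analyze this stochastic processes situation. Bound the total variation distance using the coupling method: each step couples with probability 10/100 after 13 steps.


TV distance bound <= (1-delta)^n
= (1 - 0.1000)^13
= 0.9000^13
= 0.2542

0.2542


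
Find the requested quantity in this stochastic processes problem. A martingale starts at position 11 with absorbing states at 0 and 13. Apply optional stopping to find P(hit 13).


By optional stopping theorem: E(M at tau) = M(0) = 11
P(hit 13)*13 + P(hit 0)*0 = 11
P(hit 13) = (11 - 0)/(13 - 0) = 11/13 = 0.8462

0.8462
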